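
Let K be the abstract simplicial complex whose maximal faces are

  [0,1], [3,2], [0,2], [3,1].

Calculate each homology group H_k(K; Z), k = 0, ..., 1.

Order the vertices as 0 < 1 < 2 < 3. Listing each simplex with vertices in this order, K has dimension 1 with simplices:

  0-simplices (4): [0], [1], [2], [3]
  1-simplices (4): [0,1], [0,2], [1,3], [2,3]

giving chain groups C_0 ≅ Z^4, C_1 ≅ Z^4.

∂_1: C_1 → C_0 maps an edge to its endpoints' difference, ∂[p,q] = q − p. For instance
  ∂[1,3] = [3] − [1].
As a 4×4 matrix over Z this has rank 3, with invariant factors (1,1,1).

Computing H_k = (kernel of ∂_k) / (image of ∂_{k+1}):

  H_0: rank C_0 − rank ∂_1 = 4 − 3 = 1, and the invariant factors of ∂_1 are all 1, so H_0 = Z.
  H_1: rank ker ∂_1 − rank ∂_2 = (4 − 3) − 0 = 1, and there is no ∂_2, so H_1 = Z.

As a check, the Euler characteristic is 4 − 4 = 0, which agrees with 1 − 1 = 0.

H_0 = Z,  H_1 = Z.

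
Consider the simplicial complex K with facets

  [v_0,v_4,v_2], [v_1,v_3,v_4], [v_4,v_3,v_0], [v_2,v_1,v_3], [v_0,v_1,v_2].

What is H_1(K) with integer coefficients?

Take the total order v_0 < v_1 < v_2 < v_3 < v_4 on the vertex set. Then K (dimension 2) consists of the simplices:

  0-simplices (5): [v_0], [v_1], [v_2], [v_3], [v_4]
  1-simplices (10): [v_0,v_1], [v_0,v_2], [v_0,v_3], [v_0,v_4], [v_1,v_2], [v_1,v_3], [v_1,v_4], [v_2,v_3], [v_2,v_4], [v_3,v_4]
  2-simplices (5): [v_0,v_1,v_2], [v_0,v_2,v_4], [v_0,v_3,v_4], [v_1,v_2,v_3], [v_1,v_3,v_4]

Hence C_0 ≅ Z^5, C_1 ≅ Z^10, C_2 ≅ Z^5.

∂_1: C_1 → C_0 maps an edge to its endpoints' difference, ∂[p,q] = q − p. For instance
  ∂[v_0,v_3] = [v_3] − [v_0].
This gives a 5×10 integer matrix of rank 4; reducing to Smith normal form yields diagonal entries (1,1,1,1).

The boundary map ∂_2: C_2 → C_1 acts by ∂[p,q,r] = [q,r] − [p,r] + [p,q]. For instance
  ∂[v_1,v_3,v_4] = [v_3,v_4] − [v_1,v_4] + [v_1,v_3],
  ∂[v_0,v_3,v_4] = [v_3,v_4] − [v_0,v_4] + [v_0,v_3].
The 10×5 boundary matrix has rank 5 and Smith normal form diag(1,1,1,1,1).

From H_k ≅ ker(∂_k) / im(∂_{k+1}) we obtain:

  H_1: rank ker ∂_1 − rank ∂_2 = (10 − 4) − 5 = 1, and the invariant factors of ∂_2 are all 1, so H_1 = Z.

H_1 ≅ Z.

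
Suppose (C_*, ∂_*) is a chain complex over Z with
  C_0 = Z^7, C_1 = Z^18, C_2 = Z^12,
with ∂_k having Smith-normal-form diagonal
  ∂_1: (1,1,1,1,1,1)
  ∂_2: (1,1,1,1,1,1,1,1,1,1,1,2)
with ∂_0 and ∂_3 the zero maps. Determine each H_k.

H_0: b_0 = 7 − 0 − 6 = 1; torsion from ∂_1 factors > 1: none. So H_0 = Z.
H_1: b_1 = 18 − 6 − 12 = 0; torsion from ∂_2 factors > 1: [2]. So H_1 = Z/2Z.
H_2: b_2 = 12 − 12 − 0 = 0; torsion from ∂_3 factors > 1: none. So H_2 = 0.

H_0 = Z,  H_1 = Z/2Z,  H_2 = 0.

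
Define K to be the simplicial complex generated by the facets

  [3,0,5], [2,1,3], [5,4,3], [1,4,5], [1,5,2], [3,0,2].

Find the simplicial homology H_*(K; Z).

H_0 = Z,  H_1 = Z,  H_2 = 0.

Order the vertices as 0 < 1 < 2 < 3 < 4 < 5. Listing each simplex with vertices in this order, K has dimension 2 with simplices:

  0-simplices (6): [0], [1], [2], [3], [4], [5]
  1-simplices (12): [0,2], [0,3], [0,5], [1,2], [1,3], [1,4], [1,5], [2,3], [2,5], [3,4], [3,5], [4,5]
  2-simplices (6): [0,2,3], [0,3,5], [1,2,3], [1,2,5], [1,4,5], [3,4,5]

so the chain groups are C_0 ≅ Z^6, C_1 ≅ Z^12, C_2 ≅ Z^6.

Boundary ∂_1: C_1 → C_0 sends each edge [p,q] (with p < q) to q − p.
The resulting 6×12 matrix has rank 5, and its Smith normal form has invariant factors (1,1,1,1,1).

The boundary map ∂_2: C_2 → C_1 acts by ∂[p,q,r] = [q,r] − [p,r] + [p,q]. For instance
  ∂[1,4,5] = [4,5] − [1,5] + [1,4],
  ∂[1,2,3] = [2,3] − [1,3] + [1,2].
The 12×6 boundary matrix has rank 6 and Smith normal form diag(1,1,1,1,1,1).

From H_k ≅ ker(∂_k) / im(∂_{k+1}) we obtain:

  H_0: rank C_0 − rank ∂_1 = 6 − 5 = 1, and the invariant factors of ∂_1 are all 1, so H_0 ≅ Z.
  H_1: rank ker ∂_1 − rank ∂_2 = (12 − 5) − 6 = 1, and the invariant factors of ∂_2 are all 1, so H_1 ≅ Z.
  H_2: rank ker ∂_2 − rank ∂_3 = (6 − 6) − 0 = 0, and there is no ∂_3, so H_2 ≅ 0.

As a check, the Euler characteristic is 6 − 12 + 6 = 0, which agrees with 1 − 1 + 0 = 0.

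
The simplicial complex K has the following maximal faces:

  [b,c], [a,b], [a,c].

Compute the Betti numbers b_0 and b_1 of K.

b_0 = 1, b_1 = 1.

Take the total order a < b < c on the vertex set. Then K (dimension 1) consists of the simplices:

  0-simplices (3): a, b, c
  1-simplices (3): ab, ac, bc

so the chain groups are C_0 ≅ Z^3, C_1 ≅ Z^3.

Boundary ∂_1: C_1 → C_0 maps an edge to its endpoints' difference, ∂[p,q] = q − p. For instance
  ∂ac = c − a.
The resulting 3×3 matrix has rank 2, and its Smith normal form has invariant factors (1,1).

Reading off H_k = ker ∂_k / im ∂_{k+1}:

  H_0: rank C_0 − rank ∂_1 = 3 − 2 = 1, and the invariant factors of ∂_1 are all 1, so H_0 ≅ Z.
  H_1: rank ker ∂_1 − rank ∂_2 = (3 − 2) − 0 = 1, and there is no ∂_2, so H_1 ≅ Z.

As a check, the Euler characteristic is 3 − 3 = 0, which agrees with 1 − 1 = 0.
(K is a triangulation of the circle S^1.)

Hence the Betti numbers are b_0 = 1, b_1 = 1.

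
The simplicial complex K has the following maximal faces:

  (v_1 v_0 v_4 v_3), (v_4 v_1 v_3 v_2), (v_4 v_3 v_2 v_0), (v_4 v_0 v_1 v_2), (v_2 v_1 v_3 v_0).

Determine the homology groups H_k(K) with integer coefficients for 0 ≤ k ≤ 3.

H_0 ≅ Z,  H_1 = 0,  H_2 = 0,  H_3 ≅ Z.

Order the vertices as v_0 < v_1 < v_2 < v_3 < v_4. Listing each simplex with vertices in this order, K has dimension 3 with simplices:

  0-simplices (5): [v_0], [v_1], [v_2], [v_3], [v_4]
  1-simplices (10): [v_0,v_1], [v_0,v_2], [v_0,v_3], [v_0,v_4], [v_1,v_2], [v_1,v_3], [v_1,v_4], [v_2,v_3], [v_2,v_4], [v_3,v_4]
  2-simplices (10): [v_0,v_1,v_2], [v_0,v_1,v_3], [v_0,v_1,v_4], [v_0,v_2,v_3], [v_0,v_2,v_4], [v_0,v_3,v_4], [v_1,v_2,v_3], [v_1,v_2,v_4], [v_1,v_3,v_4], [v_2,v_3,v_4]
  3-simplices (5): [v_0,v_1,v_2,v_3], [v_0,v_1,v_2,v_4], [v_0,v_1,v_3,v_4], [v_0,v_2,v_3,v_4], [v_1,v_2,v_3,v_4]

so the chain groups are C_0 ≅ Z^5, C_1 ≅ Z^10, C_2 ≅ Z^10, C_3 ≅ Z^5.

The boundary map ∂_1: C_1 → C_0 is given by ∂[p,q] = [q] − [p].
This gives a 5×10 integer matrix of rank 4; reducing to Smith normal form yields diagonal entries (1,1,1,1).

The boundary map ∂_2: C_2 → C_1 maps a triangle to the signed sum of its edges. For instance
  ∂[v_0,v_3,v_4] = [v_3,v_4] − [v_0,v_4] + [v_0,v_3],
  ∂[v_0,v_1,v_3] = [v_1,v_3] − [v_0,v_3] + [v_0,v_1].
The resulting 10×10 matrix has rank 6, and its Smith normal form has invariant factors (1,1,1,1,1,1).

The boundary map ∂_3: C_3 → C_2 sends each 3-simplex σ to the alternating sum Σ_i (−1)^i (σ with its i-th vertex removed). For instance
  ∂[v_0,v_2,v_3,v_4] = [v_2,v_3,v_4] − [v_0,v_3,v_4] + [v_0,v_2,v_4] − [v_0,v_2,v_3],
  ∂[v_0,v_1,v_2,v_3] = [v_1,v_2,v_3] − [v_0,v_2,v_3] + [v_0,v_1,v_3] − [v_0,v_1,v_2].
As a 10×5 matrix over Z this has rank 4, with invariant factors (1,1,1,1).

Computing H_k = (kernel of ∂_k) / (image of ∂_{k+1}):

  H_0: rank C_0 − rank ∂_1 = 5 − 4 = 1, and the invariant factors of ∂_1 are all 1, so H_0 = Z.
  H_1: rank ker ∂_1 − rank ∂_2 = (10 − 4) − 6 = 0, and the invariant factors of ∂_2 are all 1, so H_1 = 0.
  H_2: rank ker ∂_2 − rank ∂_3 = (10 − 6) − 4 = 0, and the invariant factors of ∂_3 are all 1, so H_2 = 0.
  H_3: rank ker ∂_3 − rank ∂_4 = (5 − 4) − 0 = 1, and there is no ∂_4, so H_3 = Z.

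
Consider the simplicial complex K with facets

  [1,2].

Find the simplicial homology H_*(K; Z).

Order the vertices as 1 < 2. Listing each simplex with vertices in this order, K has dimension 1 with simplices:

  0-simplices (2): [1], [2]
  1-simplices (1): [1,2]

so the chain groups are C_0 ≅ Z^2, C_1 ≅ Z^1.

∂_1: C_1 → C_0 is given by ∂[p,q] = [q] − [p].
As a 2×1 matrix over Z this has rank 1, with invariant factors (1).

Now H_k = ker ∂_k / im ∂_{k+1}, so:

  H_0: rank C_0 − rank ∂_1 = 2 − 1 = 1, and the invariant factors of ∂_1 are all 1, so H_0 ≅ Z.
  H_1: rank ker ∂_1 − rank ∂_2 = (1 − 1) − 0 = 0, and there is no ∂_2, so H_1 ≅ 0.

H_0 = Z,  H_1 = 0.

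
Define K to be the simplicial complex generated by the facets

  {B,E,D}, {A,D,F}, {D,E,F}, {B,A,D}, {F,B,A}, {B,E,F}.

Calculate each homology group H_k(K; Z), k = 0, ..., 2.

H_0 = Z,  H_1 = 0,  H_2 = Z.

K has 5 vertices, 9 edges, 6 triangles.
rank ∂_0 = 0, rank ∂_1 = 4 ⇒ b_0 = 5 − 0 − 4 = 1; all invariant factors of ∂_1 are 1 so no torsion. So H_0 = Z.
rank ∂_1 = 4, rank ∂_2 = 5 ⇒ b_1 = 9 − 4 − 5 = 0; all invariant factors of ∂_2 are 1 so no torsion. So H_1 = 0.
rank ∂_2 = 5, rank ∂_3 = 0 ⇒ b_2 = 6 − 5 − 0 = 1. So H_2 = Z.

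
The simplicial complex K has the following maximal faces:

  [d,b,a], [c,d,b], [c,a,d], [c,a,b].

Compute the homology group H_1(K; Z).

H_1 ≅ 0.

Fix the vertex order a < b < c < d and write every simplex with vertices in increasing order. Then dim K = 2 and the simplices of K are:

  0-simplices (4): a, b, c, d
  1-simplices (6): ab, ac, ad, bc, bd, cd
  2-simplices (4): abc, abd, acd, bcd

Hence C_0 ≅ Z^4, C_1 ≅ Z^6, C_2 ≅ Z^4.

∂_1: C_1 → C_0 maps an edge to its endpoints' difference, ∂[p,q] = q − p. For instance
  ∂ac = c − a.
The 4×6 boundary matrix has rank 3 and Smith normal form diag(1,1,1).

The boundary map ∂_2: C_2 → C_1 maps a triangle to the signed sum of its edges. For instance
  ∂abd = bd − ad + ab,
  ∂acd = cd − ad + ac.
As a 6×4 matrix over Z this has rank 3, with invariant factors (1,1,1).

Reading off H_k = ker ∂_k / im ∂_{k+1}:

  H_1: rank ker ∂_1 − rank ∂_2 = (6 − 3) − 3 = 0, and the invariant factors of ∂_2 are all 1, so H_1 ≅ 0.

(K is a triangulation of the 2-sphere S^2.)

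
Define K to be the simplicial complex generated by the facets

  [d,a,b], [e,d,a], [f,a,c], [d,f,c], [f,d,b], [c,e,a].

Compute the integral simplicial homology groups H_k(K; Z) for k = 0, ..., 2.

Take the total order a < b < c < d < e < f on the vertex set. Then K (dimension 2) consists of the simplices:

  0-simplices (6): a, b, c, d, e, f
  1-simplices (12): ab, ac, ad, ae, af, bd, bf, cd, ce, cf, de, df
  2-simplices (6): abd, ace, acf, ade, bdf, cdf

giving chain groups C_0 ≅ Z^6, C_1 ≅ Z^12, C_2 ≅ Z^6.

The boundary map ∂_1: C_1 → C_0 maps an edge to its endpoints' difference, ∂[p,q] = q − p.
The 6×12 boundary matrix has rank 5 and Smith normal form diag(1,1,1,1,1).

∂_2: C_2 → C_1 sends each 2-simplex [p,q,r] to [q,r] − [p,r] + [p,q]. For instance
  ∂ade = de − ae + ad,
  ∂bdf = df − bf + bd.
The resulting 12×6 matrix has rank 6, and its Smith normal form has invariant factors (1,1,1,1,1,1).

Now H_k = ker ∂_k / im ∂_{k+1}, so:

  H_0: rank C_0 − rank ∂_1 = 6 − 5 = 1, and the invariant factors of ∂_1 are all 1, so H_0 ≅ Z.
  H_1: rank ker ∂_1 − rank ∂_2 = (12 − 5) − 6 = 1, and the invariant factors of ∂_2 are all 1, so H_1 ≅ Z.
  H_2: rank ker ∂_2 − rank ∂_3 = (6 − 6) − 0 = 0, and there is no ∂_3, so H_2 ≅ 0.

As a check, the Euler characteristic is 6 − 12 + 6 = 0, which agrees with 1 − 1 + 0 = 0.

H_0 ≅ Z,  H_1 ≅ Z,  H_2 = 0.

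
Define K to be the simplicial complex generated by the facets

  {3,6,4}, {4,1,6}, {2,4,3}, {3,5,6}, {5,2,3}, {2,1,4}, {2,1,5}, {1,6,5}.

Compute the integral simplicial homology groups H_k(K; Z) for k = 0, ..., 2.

H_0 ≅ Z,  H_1 = 0,  H_2 ≅ Z.

We work with the vertex ordering 1 < 2 < 3 < 4 < 5 < 6. The simplices of K, each written with vertices in increasing order, are:

  0-simplices (6): [1], [2], [3], [4], [5], [6]
  1-simplices (12): [1,2], [1,4], [1,5], [1,6], [2,3], [2,4], [2,5], [3,4], [3,5], [3,6], [4,6], [5,6]
  2-simplices (8): [1,2,4], [1,2,5], [1,4,6], [1,5,6], [2,3,4], [2,3,5], [3,4,6], [3,5,6]

giving chain groups C_0 ≅ Z^6, C_1 ≅ Z^12, C_2 ≅ Z^8.

Boundary ∂_1: C_1 → C_0 maps an edge to its endpoints' difference, ∂[p,q] = q − p.
The 6×12 boundary matrix has rank 5 and Smith normal form diag(1,1,1,1,1).

∂_2: C_2 → C_1 acts by ∂[p,q,r] = [q,r] − [p,r] + [p,q]. For instance
  ∂[2,3,4] = [3,4] − [2,4] + [2,3],
  ∂[3,4,6] = [4,6] − [3,6] + [3,4].
This gives a 12×8 integer matrix of rank 7; reducing to Smith normal form yields diagonal entries (1,1,1,1,1,1,1).

Computing H_k = (kernel of ∂_k) / (image of ∂_{k+1}):

  H_0: rank C_0 − rank ∂_1 = 6 − 5 = 1, and the invariant factors of ∂_1 are all 1, so H_0 = Z.
  H_1: rank ker ∂_1 − rank ∂_2 = (12 − 5) − 7 = 0, and the invariant factors of ∂_2 are all 1, so H_1 = 0.
  H_2: rank ker ∂_2 − rank ∂_3 = (8 − 7) − 0 = 1, and there is no ∂_3, so H_2 = Z.

As a check, the Euler characteristic is 6 − 12 + 8 = 2, which agrees with 1 − 0 + 1 = 2.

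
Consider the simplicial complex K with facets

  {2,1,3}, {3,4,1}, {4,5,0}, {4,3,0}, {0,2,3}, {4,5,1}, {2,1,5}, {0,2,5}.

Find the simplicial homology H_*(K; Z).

Fix the vertex order 0 < 1 < 2 < 3 < 4 < 5 and write every simplex with vertices in increasing order. Then dim K = 2 and the simplices of K are:

  0-simplices (6): [0], [1], [2], [3], [4], [5]
  1-simplices (12): [0,2], [0,3], [0,4], [0,5], [1,2], [1,3], [1,4], [1,5], [2,3], [2,5], [3,4], [4,5]
  2-simplices (8): [0,2,3], [0,2,5], [0,3,4], [0,4,5], [1,2,3], [1,2,5], [1,3,4], [1,4,5]

giving chain groups C_0 ≅ Z^6, C_1 ≅ Z^12, C_2 ≅ Z^8.

Boundary ∂_1: C_1 → C_0 sends each edge [p,q] (with p < q) to q − p.
As a 6×12 matrix over Z this has rank 5, with invariant factors (1,1,1,1,1).

The boundary map ∂_2: C_2 → C_1 acts by ∂[p,q,r] = [q,r] − [p,r] + [p,q]. For instance
  ∂[0,2,3] = [2,3] − [0,3] + [0,2],
  ∂[0,3,4] = [3,4] − [0,4] + [0,3].
The 12×8 boundary matrix has rank 7 and Smith normal form diag(1,1,1,1,1,1,1).

Reading off H_k = ker ∂_k / im ∂_{k+1}:

  H_0: rank C_0 − rank ∂_1 = 6 − 5 = 1, and the invariant factors of ∂_1 are all 1, so H_0 ≅ Z.
  H_1: rank ker ∂_1 − rank ∂_2 = (12 − 5) − 7 = 0, and the invariant factors of ∂_2 are all 1, so H_1 ≅ 0.
  H_2: rank ker ∂_2 − rank ∂_3 = (8 − 7) − 0 = 1, and there is no ∂_3, so H_2 ≅ Z.

As a check, the Euler characteristic is 6 − 12 + 8 = 2, which agrees with 1 − 0 + 1 = 2.

H_0 = Z,  H_1 = 0,  H_2 = Z.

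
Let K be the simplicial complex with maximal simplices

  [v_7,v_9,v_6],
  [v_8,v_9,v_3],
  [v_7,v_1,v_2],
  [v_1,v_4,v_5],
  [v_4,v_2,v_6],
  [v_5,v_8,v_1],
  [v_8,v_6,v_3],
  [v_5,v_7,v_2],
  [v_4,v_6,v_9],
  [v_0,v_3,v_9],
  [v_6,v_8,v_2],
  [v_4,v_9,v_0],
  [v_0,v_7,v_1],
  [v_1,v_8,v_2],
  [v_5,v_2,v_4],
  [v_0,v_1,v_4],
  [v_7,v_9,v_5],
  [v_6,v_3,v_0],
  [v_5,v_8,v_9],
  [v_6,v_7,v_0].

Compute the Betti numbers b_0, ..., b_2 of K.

b_0 = 1, b_1 = 1, b_2 = 0.

Fix the vertex order v_0 < v_1 < v_2 < v_3 < v_4 < v_5 < v_6 < v_7 < v_8 < v_9 and write every simplex with vertices in increasing order. Then dim K = 2 and the simplices of K are:

  0-simplices (10): [v_0], [v_1], [v_2], [v_3], [v_4], [v_5], [v_6], [v_7], [v_8], [v_9]
  1-simplices (30): (30 of them)
  2-simplices (20): (20 of them)

so the chain groups are C_0 ≅ Z^10, C_1 ≅ Z^30, C_2 ≅ Z^20.

The boundary map ∂_1: C_1 → C_0 sends each edge [p,q] (with p < q) to q − p.
The resulting 10×30 matrix has rank 9, and its Smith normal form has invariant factors (1,1,1,1,1,1,1,1,1).

The boundary map ∂_2: C_2 → C_1 sends each 2-simplex [p,q,r] to [q,r] − [p,r] + [p,q]. For instance
  ∂[v_1,v_5,v_8] = [v_5,v_8] − [v_1,v_8] + [v_1,v_5],
  ∂[v_0,v_1,v_7] = [v_1,v_7] − [v_0,v_7] + [v_0,v_1].
The resulting 30×20 matrix has rank 20, and its Smith normal form has invariant factors (1,1,1,1,1,1,1,1,1,1,1,1,1,1,1,1,1,1,1,2).

Now H_k = ker ∂_k / im ∂_{k+1}, so:

  H_0: rank C_0 − rank ∂_1 = 10 − 9 = 1, and the invariant factors of ∂_1 are all 1, so H_0 ≅ Z.
  H_1: rank ker ∂_1 − rank ∂_2 = (30 − 9) − 20 = 1, and ∂_2 has invariant factor 2 > 1, so H_1 ≅ Z ⊕ Z/2Z.
  H_2: rank ker ∂_2 − rank ∂_3 = (20 − 20) − 0 = 0, and there is no ∂_3, so H_2 ≅ 0.

Hence the Betti numbers are b_0 = 1, b_1 = 1, b_2 = 0.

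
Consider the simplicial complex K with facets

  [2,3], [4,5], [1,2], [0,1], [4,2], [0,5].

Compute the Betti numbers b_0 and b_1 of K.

b_0 = 1, b_1 = 1.

K has 6 vertices, 6 edges.
rank ∂_0 = 0, rank ∂_1 = 5 ⇒ b_0 = 6 − 0 − 5 = 1; all invariant factors of ∂_1 are 1 so no torsion. So H_0 = Z.
rank ∂_1 = 5, rank ∂_2 = 0 ⇒ b_1 = 6 − 5 − 0 = 1. So H_1 = Z.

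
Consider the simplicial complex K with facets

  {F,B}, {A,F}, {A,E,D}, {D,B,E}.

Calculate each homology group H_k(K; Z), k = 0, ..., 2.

H_0 ≅ Z,  H_1 ≅ Z,  H_2 = 0.

Take the total order A < B < D < E < F on the vertex set. Then K (dimension 2) consists of the simplices:

  0-simplices (5): A, B, D, E, F
  1-simplices (7): AD, AE, AF, BD, BE, BF, DE
  2-simplices (2): ADE, BDE

Hence C_0 ≅ Z^5, C_1 ≅ Z^7, C_2 ≅ Z^2.

The boundary map ∂_1: C_1 → C_0 maps an edge to its endpoints' difference, ∂[p,q] = q − p. For instance
  ∂DE = E − D.
As a 5×7 matrix over Z this has rank 4, with invariant factors (1,1,1,1).

Boundary ∂_2: C_2 → C_1 sends each 2-simplex [p,q,r] to [q,r] − [p,r] + [p,q]. For instance
  ∂BDE = DE − BE + BD,
  ∂ADE = DE − AE + AD.
The 7×2 boundary matrix has rank 2 and Smith normal form diag(1,1).

From H_k ≅ ker(∂_k) / im(∂_{k+1}) we obtain:

  H_0: rank C_0 − rank ∂_1 = 5 − 4 = 1, and the invariant factors of ∂_1 are all 1, so H_0 = Z.
  H_1: rank ker ∂_1 − rank ∂_2 = (7 − 4) − 2 = 1, and the invariant factors of ∂_2 are all 1, so H_1 = Z.
  H_2: rank ker ∂_2 − rank ∂_3 = (2 − 2) − 0 = 0, and there is no ∂_3, so H_2 = 0.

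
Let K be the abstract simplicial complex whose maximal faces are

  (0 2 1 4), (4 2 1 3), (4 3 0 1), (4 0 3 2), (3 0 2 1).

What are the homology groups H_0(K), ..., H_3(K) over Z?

Take the total order 0 < 1 < 2 < 3 < 4 on the vertex set. Then K (dimension 3) consists of the simplices:

  0-simplices (5): [0], [1], [2], [3], [4]
  1-simplices (10): [0,1], [0,2], [0,3], [0,4], [1,2], [1,3], [1,4], [2,3], [2,4], [3,4]
  2-simplices (10): [0,1,2], [0,1,3], [0,1,4], [0,2,3], [0,2,4], [0,3,4], [1,2,3], [1,2,4], [1,3,4], [2,3,4]
  3-simplices (5): [0,1,2,3], [0,1,2,4], [0,1,3,4], [0,2,3,4], [1,2,3,4]

Hence C_0 ≅ Z^5, C_1 ≅ Z^10, C_2 ≅ Z^10, C_3 ≅ Z^5.

∂_1: C_1 → C_0 maps an edge to its endpoints' difference, ∂[p,q] = q − p.
The resulting 5×10 matrix has rank 4, and its Smith normal form has invariant factors (1,1,1,1).

Boundary ∂_2: C_2 → C_1 acts by ∂[p,q,r] = [q,r] − [p,r] + [p,q]. For instance
  ∂[0,1,4] = [1,4] − [0,4] + [0,1],
  ∂[1,3,4] = [3,4] − [1,4] + [1,3].
The 10×10 boundary matrix has rank 6 and Smith normal form diag(1,1,1,1,1,1).

Boundary ∂_3: C_3 → C_2 sends each 3-simplex σ to the alternating sum Σ_i (−1)^i (σ with its i-th vertex removed). For instance
  ∂[0,1,2,4] = [1,2,4] − [0,2,4] + [0,1,4] − [0,1,2],
  ∂[0,1,3,4] = [1,3,4] − [0,3,4] + [0,1,4] − [0,1,3].
The 10×5 boundary matrix has rank 4 and Smith normal form diag(1,1,1,1).

Computing H_k = (kernel of ∂_k) / (image of ∂_{k+1}):

  H_0: rank C_0 − rank ∂_1 = 5 − 4 = 1, and the invariant factors of ∂_1 are all 1, so H_0 = Z.
  H_1: rank ker ∂_1 − rank ∂_2 = (10 − 4) − 6 = 0, and the invariant factors of ∂_2 are all 1, so H_1 = 0.
  H_2: rank ker ∂_2 − rank ∂_3 = (10 − 6) − 4 = 0, and the invariant factors of ∂_3 are all 1, so H_2 = 0.
  H_3: rank ker ∂_3 − rank ∂_4 = (5 − 4) − 0 = 1, and there is no ∂_4, so H_3 = Z.

As a check, the Euler characteristic is 5 − 10 + 10 − 5 = 0, which agrees with 1 − 0 + 0 − 1 = 0.

H_0 ≅ Z,  H_1 = 0,  H_2 = 0,  H_3 ≅ Z.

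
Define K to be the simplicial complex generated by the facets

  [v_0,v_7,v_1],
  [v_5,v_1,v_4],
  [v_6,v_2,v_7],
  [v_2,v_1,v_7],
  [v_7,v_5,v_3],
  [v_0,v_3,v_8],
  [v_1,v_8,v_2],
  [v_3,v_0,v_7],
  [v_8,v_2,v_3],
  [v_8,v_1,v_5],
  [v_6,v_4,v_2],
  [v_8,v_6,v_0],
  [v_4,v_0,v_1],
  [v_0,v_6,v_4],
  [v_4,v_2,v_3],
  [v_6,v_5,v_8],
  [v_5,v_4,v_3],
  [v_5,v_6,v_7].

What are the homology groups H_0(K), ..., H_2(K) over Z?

Order the vertices as v_0 < v_1 < v_2 < v_3 < v_4 < v_5 < v_6 < v_7 < v_8. Listing each simplex with vertices in this order, K has dimension 2 with simplices:

  0-simplices (9): [v_0], [v_1], [v_2], [v_3], [v_4], [v_5], [v_6], [v_7], [v_8]
  1-simplices (27): (27 of them)
  2-simplices (18): (18 of them)

giving chain groups C_0 ≅ Z^9, C_1 ≅ Z^27, C_2 ≅ Z^18.

Boundary ∂_1: C_1 → C_0 maps an edge to its endpoints' difference, ∂[p,q] = q − p. For instance
  ∂[v_3,v_7] = [v_7] − [v_3].
The resulting 9×27 matrix has rank 8, and its Smith normal form has invariant factors (1,1,1,1,1,1,1,1).

The boundary map ∂_2: C_2 → C_1 sends each 2-simplex [p,q,r] to [q,r] − [p,r] + [p,q]. For instance
  ∂[v_1,v_4,v_5] = [v_4,v_5] − [v_1,v_5] + [v_1,v_4],
  ∂[v_1,v_5,v_8] = [v_5,v_8] − [v_1,v_8] + [v_1,v_5].
As a 27×18 matrix over Z this has rank 17, with invariant factors (1,1,1,1,1,1,1,1,1,1,1,1,1,1,1,1,1).

Now H_k = ker ∂_k / im ∂_{k+1}, so:

  H_0: rank C_0 − rank ∂_1 = 9 − 8 = 1, and the invariant factors of ∂_1 are all 1, so H_0 = Z.
  H_1: rank ker ∂_1 − rank ∂_2 = (27 − 8) − 17 = 2, and the invariant factors of ∂_2 are all 1, so H_1 = Z^2.
  H_2: rank ker ∂_2 − rank ∂_3 = (18 − 17) − 0 = 1, and there is no ∂_3, so H_2 = Z.

H_0 = Z,  H_1 = Z^2,  H_2 = Z.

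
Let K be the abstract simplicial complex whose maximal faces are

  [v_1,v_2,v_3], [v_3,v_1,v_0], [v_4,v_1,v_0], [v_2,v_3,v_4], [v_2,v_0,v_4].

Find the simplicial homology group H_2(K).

H_2 ≅ 0.

K has 5 vertices, 10 edges, 5 triangles.
rank ∂_2 = 5, rank ∂_3 = 0 ⇒ b_2 = 5 − 5 − 0 = 0. So H_2 = 0.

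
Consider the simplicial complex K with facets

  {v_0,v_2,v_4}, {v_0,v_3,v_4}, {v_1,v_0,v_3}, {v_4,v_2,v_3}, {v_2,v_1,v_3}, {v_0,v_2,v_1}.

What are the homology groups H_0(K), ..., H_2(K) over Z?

We work with the vertex ordering v_0 < v_1 < v_2 < v_3 < v_4. The simplices of K, each written with vertices in increasing order, are:

  0-simplices (5): [v_0], [v_1], [v_2], [v_3], [v_4]
  1-simplices (9): [v_0,v_1], [v_0,v_2], [v_0,v_3], [v_0,v_4], [v_1,v_2], [v_1,v_3], [v_2,v_3], [v_2,v_4], [v_3,v_4]
  2-simplices (6): [v_0,v_1,v_2], [v_0,v_1,v_3], [v_0,v_2,v_4], [v_0,v_3,v_4], [v_1,v_2,v_3], [v_2,v_3,v_4]

Hence C_0 ≅ Z^5, C_1 ≅ Z^9, C_2 ≅ Z^6.

Boundary ∂_1: C_1 → C_0 is given by ∂[p,q] = [q] − [p]. For instance
  ∂[v_0,v_3] = [v_3] − [v_0].
The resulting 5×9 matrix has rank 4, and its Smith normal form has invariant factors (1,1,1,1).

Boundary ∂_2: C_2 → C_1 maps a triangle to the signed sum of its edges. For instance
  ∂[v_0,v_3,v_4] = [v_3,v_4] − [v_0,v_4] + [v_0,v_3],
  ∂[v_0,v_2,v_4] = [v_2,v_4] − [v_0,v_4] + [v_0,v_2].
As a 9×6 matrix over Z this has rank 5, with invariant factors (1,1,1,1,1).

Computing H_k = (kernel of ∂_k) / (image of ∂_{k+1}):

  H_0: rank C_0 − rank ∂_1 = 5 − 4 = 1, and the invariant factors of ∂_1 are all 1, so H_0 ≅ Z.
  H_1: rank ker ∂_1 − rank ∂_2 = (9 − 4) − 5 = 0, and the invariant factors of ∂_2 are all 1, so H_1 ≅ 0.
  H_2: rank ker ∂_2 − rank ∂_3 = (6 − 5) − 0 = 1, and there is no ∂_3, so H_2 ≅ Z.

H_0 ≅ Z,  H_1 = 0,  H_2 ≅ Z.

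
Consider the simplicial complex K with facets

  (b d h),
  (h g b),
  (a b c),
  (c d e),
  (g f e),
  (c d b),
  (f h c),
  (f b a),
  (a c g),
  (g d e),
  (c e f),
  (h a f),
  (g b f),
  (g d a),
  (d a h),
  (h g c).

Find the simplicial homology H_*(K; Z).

Order the vertices as a < b < c < d < e < f < g < h. Listing each simplex with vertices in this order, K has dimension 2 with simplices:

  0-simplices (8): a, b, c, d, e, f, g, h
  1-simplices (24): ab, ac, ad, af, ag, ah, bc, bd, bf, bg, bh, cd, ce, cf, cg, ch, de, dg, dh, ef, eg, fg, fh, gh
  2-simplices (16): abc, abf, acg, adg, adh, afh, bcd, bdh, bfg, bgh, cde, cef, cfh, cgh, deg, efg

so the chain groups are C_0 ≅ Z^8, C_1 ≅ Z^24, C_2 ≅ Z^16.

∂_1: C_1 → C_0 sends each edge [p,q] (with p < q) to q − p. For instance
  ∂ad = d − a.
The 8×24 boundary matrix has rank 7 and Smith normal form diag(1,1,1,1,1,1,1).

∂_2: C_2 → C_1 acts by ∂[p,q,r] = [q,r] − [p,r] + [p,q]. For instance
  ∂abf = bf − af + ab,
  ∂bcd = cd − bd + bc.
As a 24×16 matrix over Z this has rank 15, with invariant factors (1,1,1,1,1,1,1,1,1,1,1,1,1,1,1).

From H_k ≅ ker(∂_k) / im(∂_{k+1}) we obtain:

  H_0: rank C_0 − rank ∂_1 = 8 − 7 = 1, and the invariant factors of ∂_1 are all 1, so H_0 ≅ Z.
  H_1: rank ker ∂_1 − rank ∂_2 = (24 − 7) − 15 = 2, and the invariant factors of ∂_2 are all 1, so H_1 ≅ Z^2.
  H_2: rank ker ∂_2 − rank ∂_3 = (16 − 15) − 0 = 1, and there is no ∂_3, so H_2 ≅ Z.

As a check, the Euler characteristic is 8 − 24 + 16 = 0, which agrees with 1 − 2 + 1 = 0.
(K is a triangulation of the torus T^2.)

H_0 = Z,  H_1 = Z^2,  H_2 = Z.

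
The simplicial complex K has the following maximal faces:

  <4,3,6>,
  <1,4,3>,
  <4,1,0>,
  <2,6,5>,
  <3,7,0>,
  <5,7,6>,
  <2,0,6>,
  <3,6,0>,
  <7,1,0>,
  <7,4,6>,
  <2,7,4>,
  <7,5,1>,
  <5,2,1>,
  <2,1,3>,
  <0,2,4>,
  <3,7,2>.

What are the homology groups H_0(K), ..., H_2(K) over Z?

Fix the vertex order 0 < 1 < 2 < 3 < 4 < 5 < 6 < 7 and write every simplex with vertices in increasing order. Then dim K = 2 and the simplices of K are:

  0-simplices (8): [0], [1], [2], [3], [4], [5], [6], [7]
  1-simplices (24): (24 of them)
  2-simplices (16): [0,1,4], [0,1,7], [0,2,4], [0,2,6], [0,3,6], [0,3,7], [1,2,3], [1,2,5], [1,3,4], [1,5,7], [2,3,7], [2,4,7], [2,5,6], [3,4,6], [4,6,7], [5,6,7]

giving chain groups C_0 ≅ Z^8, C_1 ≅ Z^24, C_2 ≅ Z^16.

∂_1: C_1 → C_0 is given by ∂[p,q] = [q] − [p]. For instance
  ∂[3,4] = [4] − [3].
As a 8×24 matrix over Z this has rank 7, with invariant factors (1,1,1,1,1,1,1).

∂_2: C_2 → C_1 acts by ∂[p,q,r] = [q,r] − [p,r] + [p,q]. For instance
  ∂[1,2,5] = [2,5] − [1,5] + [1,2],
  ∂[4,6,7] = [6,7] − [4,7] + [4,6].
The resulting 24×16 matrix has rank 15, and its Smith normal form has invariant factors (1,1,1,1,1,1,1,1,1,1,1,1,1,1,1).

Computing H_k = (kernel of ∂_k) / (image of ∂_{k+1}):

  H_0: rank C_0 − rank ∂_1 = 8 − 7 = 1, and the invariant factors of ∂_1 are all 1, so H_0 ≅ Z.
  H_1: rank ker ∂_1 − rank ∂_2 = (24 − 7) − 15 = 2, and the invariant factors of ∂_2 are all 1, so H_1 ≅ Z^2.
  H_2: rank ker ∂_2 − rank ∂_3 = (16 − 15) − 0 = 1, and there is no ∂_3, so H_2 ≅ Z.

(K is a triangulation of the torus T^2.)

H_0 ≅ Z,  H_1 ≅ Z^2,  H_2 ≅ Z.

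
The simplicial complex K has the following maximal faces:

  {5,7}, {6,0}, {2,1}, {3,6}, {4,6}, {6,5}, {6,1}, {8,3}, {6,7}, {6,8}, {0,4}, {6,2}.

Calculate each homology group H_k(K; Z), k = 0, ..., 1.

K has 9 vertices, 12 edges.
rank ∂_0 = 0, rank ∂_1 = 8 ⇒ b_0 = 9 − 0 − 8 = 1; all invariant factors of ∂_1 are 1 so no torsion. So H_0 = Z.
rank ∂_1 = 8, rank ∂_2 = 0 ⇒ b_1 = 12 − 8 − 0 = 4. So H_1 = Z^4.

H_0 ≅ Z,  H_1 ≅ Z^4.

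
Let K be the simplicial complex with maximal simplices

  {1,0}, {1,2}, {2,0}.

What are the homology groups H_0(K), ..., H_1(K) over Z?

Fix the vertex order 0 < 1 < 2 and write every simplex with vertices in increasing order. Then dim K = 1 and the simplices of K are:

  0-simplices (3): [0], [1], [2]
  1-simplices (3): [0,1], [0,2], [1,2]

so the chain groups are C_0 ≅ Z^3, C_1 ≅ Z^3.

Boundary ∂_1: C_1 → C_0 sends each edge [p,q] (with p < q) to q − p.
As a 3×3 matrix over Z this has rank 2, with invariant factors (1,1).

Computing H_k = (kernel of ∂_k) / (image of ∂_{k+1}):

  H_0: rank C_0 − rank ∂_1 = 3 − 2 = 1, and the invariant factors of ∂_1 are all 1, so H_0 ≅ Z.
  H_1: rank ker ∂_1 − rank ∂_2 = (3 − 2) − 0 = 1, and there is no ∂_2, so H_1 ≅ Z.

As a check, the Euler characteristic is 3 − 3 = 0, which agrees with 1 − 1 = 0.

H_0 ≅ Z,  H_1 ≅ Z.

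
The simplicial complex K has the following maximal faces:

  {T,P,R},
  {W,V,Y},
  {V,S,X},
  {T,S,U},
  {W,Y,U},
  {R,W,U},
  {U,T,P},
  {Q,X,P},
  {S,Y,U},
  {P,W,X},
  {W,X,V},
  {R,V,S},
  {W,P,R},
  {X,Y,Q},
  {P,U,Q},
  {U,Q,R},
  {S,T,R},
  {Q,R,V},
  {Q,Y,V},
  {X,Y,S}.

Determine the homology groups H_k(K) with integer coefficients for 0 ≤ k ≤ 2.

We work with the vertex ordering P < Q < R < S < T < U < V < W < X < Y. The simplices of K, each written with vertices in increasing order, are:

  0-simplices (10): P, Q, R, S, T, U, V, W, X, Y
  1-simplices (30): PQ, PR, PT, PU, PW, PX, QR, QU, QV, QX, QY, RS, RT, RU, RV, RW, ST, SU, SV, SX, SY, TU, UW, UY, VW, VX, VY, WX, WY, XY
  2-simplices (20): PQU, PQX, PRT, PRW, PTU, PWX, QRU, QRV, QVY, QXY, RST, RSV, RUW, STU, SUY, SVX, SXY, UWY, VWX, VWY

giving chain groups C_0 ≅ Z^10, C_1 ≅ Z^30, C_2 ≅ Z^20.

∂_1: C_1 → C_0 is given by ∂[p,q] = [q] − [p].
This gives a 10×30 integer matrix of rank 9; reducing to Smith normal form yields diagonal entries (1,1,1,1,1,1,1,1,1).

The boundary map ∂_2: C_2 → C_1 acts by ∂[p,q,r] = [q,r] − [p,r] + [p,q]. For instance
  ∂SXY = XY − SY + SX,
  ∂PTU = TU − PU + PT.
This gives a 30×20 integer matrix of rank 20; reducing to Smith normal form yields diagonal entries (1,1,1,1,1,1,1,1,1,1,1,1,1,1,1,1,1,1,1,2).

From H_k ≅ ker(∂_k) / im(∂_{k+1}) we obtain:

  H_0: rank C_0 − rank ∂_1 = 10 − 9 = 1, and the invariant factors of ∂_1 are all 1, so H_0 = Z.
  H_1: rank ker ∂_1 − rank ∂_2 = (30 − 9) − 20 = 1, and ∂_2 has invariant factor 2 > 1, so H_1 = Z ⊕ Z/2.
  H_2: rank ker ∂_2 − rank ∂_3 = (20 − 20) − 0 = 0, and there is no ∂_3, so H_2 = 0.

As a check, the Euler characteristic is 10 − 30 + 20 = 0, which agrees with 1 − 1 + 0 = 0.
(K is a triangulation of the Klein bottle.)

H_0 ≅ Z,  H_1 ≅ Z ⊕ Z/2,  H_2 = 0.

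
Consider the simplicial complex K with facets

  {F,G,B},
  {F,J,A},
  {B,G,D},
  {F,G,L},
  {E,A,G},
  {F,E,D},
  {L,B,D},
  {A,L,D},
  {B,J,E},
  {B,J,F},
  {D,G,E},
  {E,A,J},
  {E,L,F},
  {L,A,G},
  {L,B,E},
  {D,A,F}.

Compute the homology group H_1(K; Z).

H_1 = Z^2.

We work with the vertex ordering A < B < D < E < F < G < J < L. The simplices of K, each written with vertices in increasing order, are:

  0-simplices (8): A, B, D, E, F, G, J, L
  1-simplices (24): AD, AE, AF, AG, AJ, AL, BD, BE, BF, BG, BJ, BL, DE, DF, DG, DL, EF, EG, EJ, EL, FG, FJ, FL, GL
  2-simplices (16): ADF, ADL, AEG, AEJ, AFJ, AGL, BDG, BDL, BEJ, BEL, BFG, BFJ, DEF, DEG, EFL, FGL

Hence C_0 ≅ Z^8, C_1 ≅ Z^24, C_2 ≅ Z^16.

The boundary map ∂_1: C_1 → C_0 maps an edge to its endpoints' difference, ∂[p,q] = q − p.
As a 8×24 matrix over Z this has rank 7, with invariant factors (1,1,1,1,1,1,1).

∂_2: C_2 → C_1 acts by ∂[p,q,r] = [q,r] − [p,r] + [p,q]. For instance
  ∂ADL = DL − AL + AD,
  ∂AFJ = FJ − AJ + AF.
The resulting 24×16 matrix has rank 15, and its Smith normal form has invariant factors (1,1,1,1,1,1,1,1,1,1,1,1,1,1,1).

From H_k ≅ ker(∂_k) / im(∂_{k+1}) we obtain:

  H_1: rank ker ∂_1 − rank ∂_2 = (24 − 7) − 15 = 2, and the invariant factors of ∂_2 are all 1, so H_1 = Z^2.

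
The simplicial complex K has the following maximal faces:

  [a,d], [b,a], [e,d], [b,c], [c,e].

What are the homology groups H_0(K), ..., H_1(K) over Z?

H_0 ≅ Z,  H_1 ≅ Z.

Take the total order a < b < c < d < e on the vertex set. Then K (dimension 1) consists of the simplices:

  0-simplices (5): a, b, c, d, e
  1-simplices (5): ab, ad, bc, ce, de

giving chain groups C_0 ≅ Z^5, C_1 ≅ Z^5.

∂_1: C_1 → C_0 maps an edge to its endpoints' difference, ∂[p,q] = q − p.
The resulting 5×5 matrix has rank 4, and its Smith normal form has invariant factors (1,1,1,1).

Computing H_k = (kernel of ∂_k) / (image of ∂_{k+1}):

  H_0: rank C_0 − rank ∂_1 = 5 − 4 = 1, and the invariant factors of ∂_1 are all 1, so H_0 ≅ Z.
  H_1: rank ker ∂_1 − rank ∂_2 = (5 − 4) − 0 = 1, and there is no ∂_2, so H_1 ≅ Z.

As a check, the Euler characteristic is 5 − 5 = 0, which agrees with 1 − 1 = 0.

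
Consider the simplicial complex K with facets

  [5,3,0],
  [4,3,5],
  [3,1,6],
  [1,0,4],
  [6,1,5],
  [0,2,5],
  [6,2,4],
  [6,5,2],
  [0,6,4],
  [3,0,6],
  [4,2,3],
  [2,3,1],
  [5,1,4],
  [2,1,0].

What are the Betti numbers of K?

b_0 = 1, b_1 = 2, b_2 = 1.

Take the total order 0 < 1 < 2 < 3 < 4 < 5 < 6 on the vertex set. Then K (dimension 2) consists of the simplices:

  0-simplices (7): [0], [1], [2], [3], [4], [5], [6]
  1-simplices (21): [0,1], [0,2], [0,3], [0,4], [0,5], [0,6], [1,2], [1,3], [1,4], [1,5], [1,6], [2,3], [2,4], [2,5], [2,6], [3,4], [3,5], [3,6], [4,5], [4,6], [5,6]
  2-simplices (14): [0,1,2], [0,1,4], [0,2,5], [0,3,5], [0,3,6], [0,4,6], [1,2,3], [1,3,6], [1,4,5], [1,5,6], [2,3,4], [2,4,6], [2,5,6], [3,4,5]

Hence C_0 ≅ Z^7, C_1 ≅ Z^21, C_2 ≅ Z^14.

Boundary ∂_1: C_1 → C_0 is given by ∂[p,q] = [q] − [p].
The resulting 7×21 matrix has rank 6, and its Smith normal form has invariant factors (1,1,1,1,1,1).

Boundary ∂_2: C_2 → C_1 acts by ∂[p,q,r] = [q,r] − [p,r] + [p,q]. For instance
  ∂[2,3,4] = [3,4] − [2,4] + [2,3],
  ∂[1,4,5] = [4,5] − [1,5] + [1,4].
This gives a 21×14 integer matrix of rank 13; reducing to Smith normal form yields diagonal entries (1,1,1,1,1,1,1,1,1,1,1,1,1).

Now H_k = ker ∂_k / im ∂_{k+1}, so:

  H_0: rank C_0 − rank ∂_1 = 7 − 6 = 1, and the invariant factors of ∂_1 are all 1, so H_0 ≅ Z.
  H_1: rank ker ∂_1 − rank ∂_2 = (21 − 6) − 13 = 2, and the invariant factors of ∂_2 are all 1, so H_1 ≅ Z^2.
  H_2: rank ker ∂_2 − rank ∂_3 = (14 − 13) − 0 = 1, and there is no ∂_3, so H_2 ≅ Z.

As a check, the Euler characteristic is 7 − 21 + 14 = 0, which agrees with 1 − 2 + 1 = 0.
(K is a triangulation of the torus T^2.)

Hence the Betti numbers are b_0 = 1, b_1 = 2, b_2 = 1.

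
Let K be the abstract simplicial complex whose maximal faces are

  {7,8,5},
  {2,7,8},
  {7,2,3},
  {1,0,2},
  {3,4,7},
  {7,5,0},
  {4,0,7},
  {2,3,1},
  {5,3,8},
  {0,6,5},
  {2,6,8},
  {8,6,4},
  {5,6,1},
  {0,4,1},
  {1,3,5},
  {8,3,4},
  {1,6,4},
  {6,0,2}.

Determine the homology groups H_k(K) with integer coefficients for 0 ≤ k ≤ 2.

H_0 = Z,  H_1 = Z × Z/2,  H_2 = 0.

Take the total order 0 < 1 < 2 < 3 < 4 < 5 < 6 < 7 < 8 on the vertex set. Then K (dimension 2) consists of the simplices:

  0-simplices (9): [0], [1], [2], [3], [4], [5], [6], [7], [8]
  1-simplices (27): (27 of them)
  2-simplices (18): [0,1,2], [0,1,4], [0,2,6], [0,4,7], [0,5,6], [0,5,7], [1,2,3], [1,3,5], [1,4,6], [1,5,6], [2,3,7], [2,6,8], [2,7,8], [3,4,7], [3,4,8], [3,5,8], [4,6,8], [5,7,8]

giving chain groups C_0 ≅ Z^9, C_1 ≅ Z^27, C_2 ≅ Z^18.

∂_1: C_1 → C_0 maps an edge to its endpoints' difference, ∂[p,q] = q − p. For instance
  ∂[5,6] = [6] − [5].
This gives a 9×27 integer matrix of rank 8; reducing to Smith normal form yields diagonal entries (1,1,1,1,1,1,1,1).

The boundary map ∂_2: C_2 → C_1 maps a triangle to the signed sum of its edges. For instance
  ∂[0,4,7] = [4,7] − [0,7] + [0,4],
  ∂[4,6,8] = [6,8] − [4,8] + [4,6].
As a 27×18 matrix over Z this has rank 18, with invariant factors (1,1,1,1,1,1,1,1,1,1,1,1,1,1,1,1,1,2).

Now H_k = ker ∂_k / im ∂_{k+1}, so:

  H_0: rank C_0 − rank ∂_1 = 9 − 8 = 1, and the invariant factors of ∂_1 are all 1, so H_0 ≅ Z.
  H_1: rank ker ∂_1 − rank ∂_2 = (27 − 8) − 18 = 1, and ∂_2 has invariant factor 2 > 1, so H_1 ≅ Z × Z/2.
  H_2: rank ker ∂_2 − rank ∂_3 = (18 − 18) − 0 = 0, and there is no ∂_3, so H_2 ≅ 0.

(K is a triangulation of the Klein bottle.)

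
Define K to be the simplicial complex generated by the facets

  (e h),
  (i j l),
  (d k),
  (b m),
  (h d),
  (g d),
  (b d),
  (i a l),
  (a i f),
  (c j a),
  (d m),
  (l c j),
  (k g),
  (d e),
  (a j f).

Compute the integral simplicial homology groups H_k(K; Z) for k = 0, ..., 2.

K has 13 vertices, 21 edges, 6 triangles.
rank ∂_0 = 0, rank ∂_1 = 11 ⇒ b_0 = 13 − 0 − 11 = 2; all invariant factors of ∂_1 are 1 so no torsion. So H_0 ≅ Z^2.
rank ∂_1 = 11, rank ∂_2 = 6 ⇒ b_1 = 21 − 11 − 6 = 4; all invariant factors of ∂_2 are 1 so no torsion. So H_1 ≅ Z^4.
rank ∂_2 = 6, rank ∂_3 = 0 ⇒ b_2 = 6 − 6 − 0 = 0. So H_2 ≅ 0.

H_0 ≅ Z^2,  H_1 ≅ Z^4,  H_2 = 0.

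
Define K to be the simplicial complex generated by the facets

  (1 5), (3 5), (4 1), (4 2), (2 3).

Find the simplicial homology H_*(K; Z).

H_0 = Z,  H_1 = Z.

K has 5 vertices, 5 edges.
rank ∂_0 = 0, rank ∂_1 = 4 ⇒ b_0 = 5 − 0 − 4 = 1; all invariant factors of ∂_1 are 1 so no torsion. So H_0 ≅ Z.
rank ∂_1 = 4, rank ∂_2 = 0 ⇒ b_1 = 5 − 4 − 0 = 1. So H_1 ≅ Z.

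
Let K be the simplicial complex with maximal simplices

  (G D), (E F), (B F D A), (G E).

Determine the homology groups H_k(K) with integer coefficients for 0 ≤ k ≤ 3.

Fix the vertex order A < B < D < E < F < G and write every simplex with vertices in increasing order. Then dim K = 3 and the simplices of K are:

  0-simplices (6): A, B, D, E, F, G
  1-simplices (9): AB, AD, AF, BD, BF, DF, DG, EF, EG
  2-simplices (4): ABD, ABF, ADF, BDF
  3-simplices (1): ABDF

Hence C_0 ≅ Z^6, C_1 ≅ Z^9, C_2 ≅ Z^4, C_3 ≅ Z^1.

The boundary map ∂_1: C_1 → C_0 maps an edge to its endpoints' difference, ∂[p,q] = q − p. For instance
  ∂BF = F − B.
The 6×9 boundary matrix has rank 5 and Smith normal form diag(1,1,1,1,1).

Boundary ∂_2: C_2 → C_1 sends each 2-simplex [p,q,r] to [q,r] − [p,r] + [p,q]. For instance
  ∂ABD = BD − AD + AB,
  ∂ABF = BF − AF + AB.
This gives a 9×4 integer matrix of rank 3; reducing to Smith normal form yields diagonal entries (1,1,1).

The boundary map ∂_3: C_3 → C_2 sends each 3-simplex σ to the alternating sum Σ_i (−1)^i (σ with its i-th vertex removed). For instance
  ∂ABDF = BDF − ADF + ABF − ABD.
As a 4×1 matrix over Z this has rank 1, with invariant factors (1).

From H_k ≅ ker(∂_k) / im(∂_{k+1}) we obtain:

  H_0: rank C_0 − rank ∂_1 = 6 − 5 = 1, and the invariant factors of ∂_1 are all 1, so H_0 ≅ Z.
  H_1: rank ker ∂_1 − rank ∂_2 = (9 − 5) − 3 = 1, and the invariant factors of ∂_2 are all 1, so H_1 ≅ Z.
  H_2: rank ker ∂_2 − rank ∂_3 = (4 − 3) − 1 = 0, and the invariant factors of ∂_3 are all 1, so H_2 ≅ 0.
  H_3: rank ker ∂_3 − rank ∂_4 = (1 − 1) − 0 = 0, and there is no ∂_4, so H_3 ≅ 0.

H_0 = Z,  H_1 = Z,  H_2 = 0,  H_3 = 0.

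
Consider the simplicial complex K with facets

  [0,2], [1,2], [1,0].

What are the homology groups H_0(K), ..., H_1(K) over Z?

Fix the vertex order 0 < 1 < 2 and write every simplex with vertices in increasing order. Then dim K = 1 and the simplices of K are:

  0-simplices (3): [0], [1], [2]
  1-simplices (3): [0,1], [0,2], [1,2]

Hence C_0 ≅ Z^3, C_1 ≅ Z^3.

The boundary map ∂_1: C_1 → C_0 maps an edge to its endpoints' difference, ∂[p,q] = q − p. For instance
  ∂[1,2] = [2] − [1].
As a 3×3 matrix over Z this has rank 2, with invariant factors (1,1).

Now H_k = ker ∂_k / im ∂_{k+1}, so:

  H_0: rank C_0 − rank ∂_1 = 3 − 2 = 1, and the invariant factors of ∂_1 are all 1, so H_0 = Z.
  H_1: rank ker ∂_1 − rank ∂_2 = (3 − 2) − 0 = 1, and there is no ∂_2, so H_1 = Z.

H_0 = Z,  H_1 = Z.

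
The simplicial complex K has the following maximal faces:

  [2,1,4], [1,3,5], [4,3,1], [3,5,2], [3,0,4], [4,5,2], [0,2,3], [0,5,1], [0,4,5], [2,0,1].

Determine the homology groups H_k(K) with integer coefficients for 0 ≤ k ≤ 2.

We work with the vertex ordering 0 < 1 < 2 < 3 < 4 < 5. The simplices of K, each written with vertices in increasing order, are:

  0-simplices (6): [0], [1], [2], [3], [4], [5]
  1-simplices (15): [0,1], [0,2], [0,3], [0,4], [0,5], [1,2], [1,3], [1,4], [1,5], [2,3], [2,4], [2,5], [3,4], [3,5], [4,5]
  2-simplices (10): [0,1,2], [0,1,5], [0,2,3], [0,3,4], [0,4,5], [1,2,4], [1,3,4], [1,3,5], [2,3,5], [2,4,5]

so the chain groups are C_0 ≅ Z^6, C_1 ≅ Z^15, C_2 ≅ Z^10.

Boundary ∂_1: C_1 → C_0 is given by ∂[p,q] = [q] − [p].
As a 6×15 matrix over Z this has rank 5, with invariant factors (1,1,1,1,1).

∂_2: C_2 → C_1 acts by ∂[p,q,r] = [q,r] − [p,r] + [p,q]. For instance
  ∂[2,3,5] = [3,5] − [2,5] + [2,3],
  ∂[1,3,4] = [3,4] − [1,4] + [1,3].
This gives a 15×10 integer matrix of rank 10; reducing to Smith normal form yields diagonal entries (1,1,1,1,1,1,1,1,1,2).

From H_k ≅ ker(∂_k) / im(∂_{k+1}) we obtain:

  H_0: rank C_0 − rank ∂_1 = 6 − 5 = 1, and the invariant factors of ∂_1 are all 1, so H_0 = Z.
  H_1: rank ker ∂_1 − rank ∂_2 = (15 − 5) − 10 = 0, and ∂_2 has invariant factor 2 > 1, so H_1 = Z/2.
  H_2: rank ker ∂_2 − rank ∂_3 = (10 − 10) − 0 = 0, and there is no ∂_3, so H_2 = 0.

As a check, the Euler characteristic is 6 − 15 + 10 = 1, which agrees with 1 − 0 + 0 = 1.

H_0 = Z,  H_1 = Z/2,  H_2 = 0.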